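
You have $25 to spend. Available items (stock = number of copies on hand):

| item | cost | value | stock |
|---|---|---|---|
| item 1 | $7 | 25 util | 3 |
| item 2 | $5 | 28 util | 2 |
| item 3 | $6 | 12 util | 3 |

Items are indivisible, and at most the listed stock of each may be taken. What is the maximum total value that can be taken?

Best selections within cost 25 and stock limits:
- 2×item 1 + 2×item 2: cost 24, value 106
- 1×item 1 + 2×item 2 + 1×item 3: cost 23, value 93
- 2×item 1 + 1×item 2 + 1×item 3: cost 25, value 90
Best: 106 util.

106 util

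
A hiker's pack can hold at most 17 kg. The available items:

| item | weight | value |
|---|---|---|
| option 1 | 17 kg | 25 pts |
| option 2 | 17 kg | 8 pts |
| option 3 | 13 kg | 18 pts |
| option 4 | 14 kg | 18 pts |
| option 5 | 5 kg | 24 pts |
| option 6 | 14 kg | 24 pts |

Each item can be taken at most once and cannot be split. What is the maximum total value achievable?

This is a 0/1 knapsack; check combinations near the capacity.
- option 1: weight 17, value 25
- option 5: weight 5, value 24
- option 6: weight 14, value 24
- option 3: weight 13, value 18
Best: 25 pts.

25 pts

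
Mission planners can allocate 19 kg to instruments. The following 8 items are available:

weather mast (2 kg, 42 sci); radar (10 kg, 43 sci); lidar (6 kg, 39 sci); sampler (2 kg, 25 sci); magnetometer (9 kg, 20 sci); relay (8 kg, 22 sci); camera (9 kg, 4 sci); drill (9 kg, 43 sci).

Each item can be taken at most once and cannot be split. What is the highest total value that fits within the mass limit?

This is a 0/1 knapsack; check combinations near the capacity.
- weather mast+lidar+sampler+drill: mass 2+6+2+9=19, value 42+39+25+43=149
- weather mast+lidar+sampler+relay: mass 2+6+2+8=18, value 42+39+25+22=128
- weather mast+lidar+sampler+magnetometer: mass 2+6+2+9=19, value 42+39+25+20=126
Best: 149 sci.

149 sci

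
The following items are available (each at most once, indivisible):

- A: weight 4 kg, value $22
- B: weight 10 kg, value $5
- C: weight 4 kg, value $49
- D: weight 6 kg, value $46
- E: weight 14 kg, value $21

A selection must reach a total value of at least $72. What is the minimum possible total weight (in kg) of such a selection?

10

Subsets with value ≥ 72, sorted by total weight:
- C+D: weight 10, value 95
- A+C+D: weight 14, value 117
- A+B+C: weight 18, value 76
- B+C+D: weight 20, value 100
Minimum weight: 10 kg.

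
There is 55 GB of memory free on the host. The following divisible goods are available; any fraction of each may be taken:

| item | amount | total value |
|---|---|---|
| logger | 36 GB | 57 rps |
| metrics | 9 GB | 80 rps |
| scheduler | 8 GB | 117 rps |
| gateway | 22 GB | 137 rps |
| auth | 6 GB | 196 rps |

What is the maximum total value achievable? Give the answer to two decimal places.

545.83

Take in order of value per unit:
- auth (196/6 per unit): all 6 → value 196, running total 196.00
- scheduler (117/8 per unit): all 8 → value 117, running total 313.00
- metrics (80/9 per unit): all 9 → value 80, running total 393.00
- gateway (137/22 per unit): all 22 → value 137, running total 530.00
- logger (57/36 per unit): 10 of 36 → value 10×57/36 = 15.8333, running total 545.83
Total 545.83.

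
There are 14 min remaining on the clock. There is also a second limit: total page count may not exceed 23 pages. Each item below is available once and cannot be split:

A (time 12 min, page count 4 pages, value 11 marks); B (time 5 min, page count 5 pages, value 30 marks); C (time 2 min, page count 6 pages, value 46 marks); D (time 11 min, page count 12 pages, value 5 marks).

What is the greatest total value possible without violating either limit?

Feasible sets respecting both limits:
- B+C: time 7, page count 11, value 76
- A+C: time 14, page count 10, value 57
- C+D: time 13, page count 18, value 51
- C: time 2, page count 6, value 46
Best: 76 marks.

76 marks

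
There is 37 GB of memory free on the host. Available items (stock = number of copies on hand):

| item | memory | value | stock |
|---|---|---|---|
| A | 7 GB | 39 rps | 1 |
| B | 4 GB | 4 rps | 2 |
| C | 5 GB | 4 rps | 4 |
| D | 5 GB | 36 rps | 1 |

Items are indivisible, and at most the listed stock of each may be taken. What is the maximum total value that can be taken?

95 rps

Top feasible selections:
- 1×A + 2×B + 3×C + 1×D: memory 35, value 95
- 1×A + 1×B + 4×C + 1×D: memory 36, value 95
- 1×A + 2×B + 2×C + 1×D: memory 30, value 91
- 1×A + 1×B + 3×C + 1×D: memory 31, value 91
Best: 95 rps.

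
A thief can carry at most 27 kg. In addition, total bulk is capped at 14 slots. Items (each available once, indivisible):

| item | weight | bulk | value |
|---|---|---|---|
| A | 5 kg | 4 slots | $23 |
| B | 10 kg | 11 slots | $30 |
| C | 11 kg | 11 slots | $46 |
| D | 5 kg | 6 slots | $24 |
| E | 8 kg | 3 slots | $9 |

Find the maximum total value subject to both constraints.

$56

Feasible sets respecting both limits:
- A+D+E: weight 18, bulk 13, value 56
- C+E: weight 19, bulk 14, value 55
- A+D: weight 10, bulk 10, value 47
Best: $56.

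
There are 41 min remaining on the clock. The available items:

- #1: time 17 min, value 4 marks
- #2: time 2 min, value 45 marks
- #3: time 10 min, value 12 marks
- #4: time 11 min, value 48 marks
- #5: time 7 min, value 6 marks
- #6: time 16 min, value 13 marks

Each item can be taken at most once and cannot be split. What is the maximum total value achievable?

Check high-value combinations within 41 min:
- #2+#3+#4+#6: time 2+10+11+16=39, value 45+12+48+13=118
- #2+#4+#5+#6: time 2+11+7+16=36, value 45+48+6+13=112
- #2+#3+#4+#5: time 2+10+11+7=30, value 45+12+48+6=111
- #1+#2+#3+#4: time 17+2+10+11=40, value 4+45+12+48=109
Best: 118 marks.

118 marks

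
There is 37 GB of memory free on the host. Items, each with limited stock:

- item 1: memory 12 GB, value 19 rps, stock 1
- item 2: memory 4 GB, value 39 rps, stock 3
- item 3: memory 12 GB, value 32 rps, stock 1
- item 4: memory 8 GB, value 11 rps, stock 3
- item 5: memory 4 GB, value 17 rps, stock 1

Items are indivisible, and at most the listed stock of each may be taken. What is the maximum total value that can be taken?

Best selections within memory 37 and stock limits:
- 3×item 2 + 1×item 3 + 1×item 4 + 1×item 5: memory 36, value 177
- 1×item 1 + 3×item 2 + 1×item 3: memory 36, value 168
- 3×item 2 + 1×item 3 + 1×item 5: memory 28, value 166
- 1×item 1 + 3×item 2 + 1×item 4 + 1×item 5: memory 36, value 164
Best: 177 rps.

177 rps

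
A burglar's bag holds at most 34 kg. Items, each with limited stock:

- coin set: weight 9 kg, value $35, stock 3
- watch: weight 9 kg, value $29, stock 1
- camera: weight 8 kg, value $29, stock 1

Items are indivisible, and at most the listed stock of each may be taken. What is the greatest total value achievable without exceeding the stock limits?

Best selections within weight 34 and stock limits:
- 3×coin set: weight 27, value 105
- 2×coin set + 1×camera: weight 26, value 99
Best: $105.

$105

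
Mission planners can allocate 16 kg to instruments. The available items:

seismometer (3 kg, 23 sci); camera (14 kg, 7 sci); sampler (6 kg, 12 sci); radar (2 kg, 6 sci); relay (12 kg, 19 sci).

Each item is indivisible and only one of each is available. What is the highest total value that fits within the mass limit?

Check high-value combinations within 16 kg:
- seismometer+relay: mass 3+12=15, value 23+19=42
- seismometer+sampler+radar: mass 3+6+2=11, value 23+12+6=41
- seismometer+sampler: mass 3+6=9, value 23+12=35
Best: 42 sci.

42 sci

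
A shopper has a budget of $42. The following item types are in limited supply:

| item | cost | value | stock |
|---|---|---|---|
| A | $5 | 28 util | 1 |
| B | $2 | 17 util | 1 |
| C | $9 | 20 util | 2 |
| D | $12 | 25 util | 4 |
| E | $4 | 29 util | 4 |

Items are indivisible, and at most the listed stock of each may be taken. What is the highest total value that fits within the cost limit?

201 util

Best selections within cost 42 and stock limits:
- 1×A + 1×B + 2×C + 4×E: cost 41, value 201
- 1×A + 1×C + 1×D + 4×E: cost 42, value 189
- 1×A + 1×B + 1×D + 4×E: cost 35, value 186
Best: 201 util.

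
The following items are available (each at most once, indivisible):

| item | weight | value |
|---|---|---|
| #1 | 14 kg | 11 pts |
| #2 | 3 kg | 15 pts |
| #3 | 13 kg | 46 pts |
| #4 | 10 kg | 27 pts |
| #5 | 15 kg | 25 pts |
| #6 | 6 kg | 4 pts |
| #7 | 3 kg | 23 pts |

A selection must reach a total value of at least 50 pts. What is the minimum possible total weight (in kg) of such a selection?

Subsets with value ≥ 50, sorted by total weight:
- #4+#7: weight 13, value 50
- #3+#7: weight 16, value 69
Minimum weight: 13 kg.

13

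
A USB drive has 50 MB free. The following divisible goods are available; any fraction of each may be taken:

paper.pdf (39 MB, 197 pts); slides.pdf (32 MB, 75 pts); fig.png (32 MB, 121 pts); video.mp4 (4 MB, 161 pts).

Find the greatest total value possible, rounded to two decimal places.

Take in order of value per unit:
- video.mp4 (161/4 per unit): all 4 → value 161, running total 161.00
- paper.pdf (197/39 per unit): all 39 → value 197, running total 358.00
- fig.png (121/32 per unit): 7 of 32 → value 7×121/32 = 26.4688, running total 384.47
Total 384.47.

384.47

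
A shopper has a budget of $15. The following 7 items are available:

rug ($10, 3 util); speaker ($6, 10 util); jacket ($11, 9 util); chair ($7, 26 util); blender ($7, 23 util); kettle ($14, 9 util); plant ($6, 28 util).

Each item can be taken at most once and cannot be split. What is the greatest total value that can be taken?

Check high-value combinations within $15:
- chair+plant: cost 7+6=13, value 26+28=54
- blender+plant: cost 7+6=13, value 23+28=51
- chair+blender: cost 7+7=14, value 26+23=49
Best: 54 util.

54 util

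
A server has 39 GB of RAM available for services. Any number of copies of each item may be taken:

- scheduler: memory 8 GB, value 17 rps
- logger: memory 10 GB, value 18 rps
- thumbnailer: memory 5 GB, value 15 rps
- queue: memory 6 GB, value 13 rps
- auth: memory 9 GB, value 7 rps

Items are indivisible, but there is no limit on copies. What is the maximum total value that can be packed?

107 rps

Best value-per-unit is thumbnailer at 15/5; filling with it alone gives 7×15 = 105.
Optimal mix: 1×scheduler + 6×thumbnailer → memory 38, value 107.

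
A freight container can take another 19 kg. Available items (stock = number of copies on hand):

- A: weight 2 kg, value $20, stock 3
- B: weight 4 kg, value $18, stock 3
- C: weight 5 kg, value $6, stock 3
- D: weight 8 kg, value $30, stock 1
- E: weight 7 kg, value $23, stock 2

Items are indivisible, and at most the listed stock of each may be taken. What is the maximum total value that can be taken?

Best selections within weight 19 and stock limits:
- 3×A + 3×B: weight 18, value 114
- 3×A + 1×B + 1×D: weight 18, value 108
Best: $114.

$114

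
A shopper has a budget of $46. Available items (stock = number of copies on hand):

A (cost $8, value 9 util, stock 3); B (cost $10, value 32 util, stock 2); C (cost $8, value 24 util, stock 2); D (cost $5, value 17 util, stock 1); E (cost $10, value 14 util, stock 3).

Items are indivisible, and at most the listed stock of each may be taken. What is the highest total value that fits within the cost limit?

129 util

Top feasible selections:
- 2×B + 2×C + 1×D: cost 41, value 129
- 2×B + 2×C + 1×E: cost 46, value 126
- 1×A + 2×B + 2×C: cost 44, value 121
- 2×B + 1×C + 1×D + 1×E: cost 43, value 119
Best: 129 util.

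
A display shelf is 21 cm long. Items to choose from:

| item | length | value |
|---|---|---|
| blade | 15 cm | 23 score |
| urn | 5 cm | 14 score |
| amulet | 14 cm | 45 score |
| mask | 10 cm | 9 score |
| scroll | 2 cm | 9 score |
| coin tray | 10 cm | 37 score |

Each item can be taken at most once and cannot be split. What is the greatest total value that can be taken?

This is a 0/1 knapsack; check combinations near the capacity.
- urn+amulet+scroll: length 5+14+2=21, value 14+45+9=68
- urn+scroll+coin tray: length 5+2+10=17, value 14+9+37=60
- urn+amulet: length 5+14=19, value 14+45=59
- amulet+scroll: length 14+2=16, value 45+9=54
Best: 68 score.

68 score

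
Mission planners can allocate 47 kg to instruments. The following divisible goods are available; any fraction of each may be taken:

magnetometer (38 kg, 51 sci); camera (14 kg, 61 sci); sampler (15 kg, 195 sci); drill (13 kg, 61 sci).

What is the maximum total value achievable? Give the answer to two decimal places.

323.71

Take in order of value per unit:
- sampler (195/15 per unit): all 15 → value 195, running total 195.00
- drill (61/13 per unit): all 13 → value 61, running total 256.00
- camera (61/14 per unit): all 14 → value 61, running total 317.00
- magnetometer (51/38 per unit): 5 of 38 → value 5×51/38 = 6.7105, running total 323.71
Total 323.71.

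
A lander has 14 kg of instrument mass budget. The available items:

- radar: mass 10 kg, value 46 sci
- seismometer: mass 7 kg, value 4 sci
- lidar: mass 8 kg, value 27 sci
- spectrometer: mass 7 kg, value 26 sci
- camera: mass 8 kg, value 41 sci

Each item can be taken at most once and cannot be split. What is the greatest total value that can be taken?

46 sci

This is a 0/1 knapsack; check combinations near the capacity.
- radar: mass 10, value 46
- camera: mass 8, value 41
- seismometer+spectrometer: mass 7+7=14, value 4+26=30
Best: 46 sci.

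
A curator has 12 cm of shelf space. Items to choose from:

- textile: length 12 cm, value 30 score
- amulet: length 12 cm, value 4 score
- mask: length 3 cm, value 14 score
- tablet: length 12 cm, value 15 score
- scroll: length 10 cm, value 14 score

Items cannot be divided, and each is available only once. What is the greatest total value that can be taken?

This is a 0/1 knapsack; check combinations near the capacity.
- textile: length 12, value 30
- tablet: length 12, value 15
- mask: length 3, value 14
Best: 30 score.

30 score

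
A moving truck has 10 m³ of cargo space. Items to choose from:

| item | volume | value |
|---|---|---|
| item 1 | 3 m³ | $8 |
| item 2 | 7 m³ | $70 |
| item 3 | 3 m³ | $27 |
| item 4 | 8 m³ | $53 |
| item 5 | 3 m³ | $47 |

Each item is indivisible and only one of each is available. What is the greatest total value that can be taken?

Check high-value combinations within 10 m³:
- item 2+item 5: volume 7+3=10, value 70+47=117
- item 2+item 3: volume 7+3=10, value 70+27=97
- item 1+item 3+item 5: volume 3+3+3=9, value 8+27+47=82
- item 1+item 2: volume 3+7=10, value 8+70=78
- item 3+item 5: volume 3+3=6, value 27+47=74
Best: $117.

$117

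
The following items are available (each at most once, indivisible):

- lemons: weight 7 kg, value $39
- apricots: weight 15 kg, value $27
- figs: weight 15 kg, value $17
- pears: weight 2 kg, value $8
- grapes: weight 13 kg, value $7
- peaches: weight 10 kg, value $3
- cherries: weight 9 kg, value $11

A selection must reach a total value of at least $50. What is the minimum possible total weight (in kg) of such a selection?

Subsets with value ≥ 50, sorted by total weight:
- lemons+cherries: weight 16, value 50
- lemons+pears+cherries: weight 18, value 58
- lemons+pears+peaches: weight 19, value 50
Minimum weight: 16 kg.

16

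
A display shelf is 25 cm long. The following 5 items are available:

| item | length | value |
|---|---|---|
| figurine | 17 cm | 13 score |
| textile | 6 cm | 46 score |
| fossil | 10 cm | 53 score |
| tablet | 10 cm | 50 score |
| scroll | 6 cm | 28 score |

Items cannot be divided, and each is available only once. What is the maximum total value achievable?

Check high-value combinations within 25 cm:
- textile+fossil+scroll: length 6+10+6=22, value 46+53+28=127
- textile+tablet+scroll: length 6+10+6=22, value 46+50+28=124
- fossil+tablet: length 10+10=20, value 53+50=103
- textile+fossil: length 6+10=16, value 46+53=99
Best: 127 score.

127 score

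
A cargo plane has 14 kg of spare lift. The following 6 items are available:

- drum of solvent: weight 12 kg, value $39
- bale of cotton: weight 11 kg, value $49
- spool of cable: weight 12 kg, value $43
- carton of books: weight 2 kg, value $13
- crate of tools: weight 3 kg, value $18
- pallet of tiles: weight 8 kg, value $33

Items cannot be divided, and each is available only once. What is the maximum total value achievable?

$67

Check high-value combinations within 14 kg:
- bale of cotton+crate of tools: weight 11+3=14, value 49+18=67
- carton of books+crate of tools+pallet of tiles: weight 2+3+8=13, value 13+18+33=64
- bale of cotton+carton of books: weight 11+2=13, value 49+13=62
Best: $67.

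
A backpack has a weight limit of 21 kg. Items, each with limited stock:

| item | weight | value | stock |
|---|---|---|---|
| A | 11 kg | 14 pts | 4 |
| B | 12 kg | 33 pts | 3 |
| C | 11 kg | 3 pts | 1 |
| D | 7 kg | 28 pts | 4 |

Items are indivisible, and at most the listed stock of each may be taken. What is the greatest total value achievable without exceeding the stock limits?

Top feasible selections:
- 3×D: weight 21, value 84
- 1×B + 1×D: weight 19, value 61
- 2×D: weight 14, value 56
Best: 84 pts.

84 pts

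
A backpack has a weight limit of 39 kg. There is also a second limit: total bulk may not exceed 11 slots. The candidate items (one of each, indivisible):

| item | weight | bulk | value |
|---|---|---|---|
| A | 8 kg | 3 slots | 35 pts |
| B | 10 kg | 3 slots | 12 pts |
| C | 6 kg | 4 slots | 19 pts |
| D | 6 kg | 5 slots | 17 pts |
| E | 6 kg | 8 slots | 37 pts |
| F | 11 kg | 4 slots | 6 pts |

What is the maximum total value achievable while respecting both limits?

72 pts

Feasible sets respecting both limits:
- A+E: weight 14, bulk 11, value 72
- A+B+C: weight 24, bulk 10, value 66
- A+B+D: weight 24, bulk 11, value 64
- A+C+F: weight 25, bulk 11, value 60
Best: 72 pts.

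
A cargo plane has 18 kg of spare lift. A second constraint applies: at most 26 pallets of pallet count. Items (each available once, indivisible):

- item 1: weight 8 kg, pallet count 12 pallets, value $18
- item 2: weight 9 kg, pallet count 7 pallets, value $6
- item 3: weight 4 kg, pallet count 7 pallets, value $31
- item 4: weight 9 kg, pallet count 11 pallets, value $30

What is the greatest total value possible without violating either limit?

Feasible sets respecting both limits:
- item 3+item 4: weight 13, pallet count 18, value 61
- item 1+item 3: weight 12, pallet count 19, value 49
- item 1+item 4: weight 17, pallet count 23, value 48
Best: $61.

$61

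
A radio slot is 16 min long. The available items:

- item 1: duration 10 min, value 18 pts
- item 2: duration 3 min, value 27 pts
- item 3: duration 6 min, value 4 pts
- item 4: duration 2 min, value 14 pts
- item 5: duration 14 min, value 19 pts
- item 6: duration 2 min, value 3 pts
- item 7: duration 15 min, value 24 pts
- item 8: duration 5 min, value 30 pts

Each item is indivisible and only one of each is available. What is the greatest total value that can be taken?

75 pts

Check high-value combinations within 16 min:
- item 2+item 3+item 4+item 8: duration 3+6+2+5=16, value 27+4+14+30=75
- item 2+item 4+item 6+item 8: duration 3+2+2+5=12, value 27+14+3+30=74
- item 2+item 4+item 8: duration 3+2+5=10, value 27+14+30=71
Best: 75 pts.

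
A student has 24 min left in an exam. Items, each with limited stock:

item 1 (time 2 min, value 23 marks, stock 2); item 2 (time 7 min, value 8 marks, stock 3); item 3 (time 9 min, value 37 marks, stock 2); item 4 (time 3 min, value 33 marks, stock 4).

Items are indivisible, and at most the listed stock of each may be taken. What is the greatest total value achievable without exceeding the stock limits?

Best selections within time 24 and stock limits:
- 1×item 1 + 1×item 3 + 4×item 4: time 23, value 192
- 2×item 1 + 1×item 2 + 4×item 4: time 23, value 186
- 2×item 1 + 1×item 3 + 3×item 4: time 22, value 182
- 2×item 1 + 4×item 4: time 16, value 178
Best: 192 marks.

192 marks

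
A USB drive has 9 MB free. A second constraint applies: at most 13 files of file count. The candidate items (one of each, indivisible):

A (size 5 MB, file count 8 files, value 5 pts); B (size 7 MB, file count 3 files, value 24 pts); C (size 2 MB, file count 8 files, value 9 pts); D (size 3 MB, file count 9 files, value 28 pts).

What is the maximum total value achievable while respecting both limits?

33 pts

Feasible sets respecting both limits:
- B+C: size 9, file count 11, value 33
- D: size 3, file count 9, value 28
- B: size 7, file count 3, value 24
Best: 33 pts.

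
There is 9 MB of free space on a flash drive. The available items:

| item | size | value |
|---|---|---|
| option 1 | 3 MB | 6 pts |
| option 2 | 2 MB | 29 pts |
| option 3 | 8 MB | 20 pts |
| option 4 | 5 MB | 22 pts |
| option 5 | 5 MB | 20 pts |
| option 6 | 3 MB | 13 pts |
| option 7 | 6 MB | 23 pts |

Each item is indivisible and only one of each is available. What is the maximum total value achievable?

52 pts

This is a 0/1 knapsack; check combinations near the capacity.
- option 2+option 7: size 2+6=8, value 29+23=52
- option 2+option 4: size 2+5=7, value 29+22=51
- option 2+option 5: size 2+5=7, value 29+20=49
- option 1+option 2+option 6: size 3+2+3=8, value 6+29+13=48
Best: 52 pts.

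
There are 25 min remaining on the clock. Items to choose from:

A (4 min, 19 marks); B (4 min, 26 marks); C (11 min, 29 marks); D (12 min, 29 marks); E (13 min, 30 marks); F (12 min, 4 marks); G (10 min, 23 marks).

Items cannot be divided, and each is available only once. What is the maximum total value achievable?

Check high-value combinations within 25 min:
- B+C+G: time 4+11+10=25, value 26+29+23=78
- A+B+E: time 4+4+13=21, value 19+26+30=75
- A+B+C: time 4+4+11=19, value 19+26+29=74
- A+B+D: time 4+4+12=20, value 19+26+29=74
Best: 78 marks.

78 marks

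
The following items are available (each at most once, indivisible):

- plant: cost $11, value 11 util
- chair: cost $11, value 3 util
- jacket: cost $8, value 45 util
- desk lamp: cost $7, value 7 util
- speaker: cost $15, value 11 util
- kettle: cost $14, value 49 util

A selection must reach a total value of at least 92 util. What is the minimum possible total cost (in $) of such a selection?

Subsets with value ≥ 92, sorted by total cost:
- jacket+kettle: cost 22, value 94
- jacket+desk lamp+kettle: cost 29, value 101
- plant+jacket+kettle: cost 33, value 105
Minimum cost: 22 $.

22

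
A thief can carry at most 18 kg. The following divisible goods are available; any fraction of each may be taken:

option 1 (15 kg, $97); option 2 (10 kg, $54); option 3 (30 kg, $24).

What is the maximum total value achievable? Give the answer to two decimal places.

Take in order of value per unit:
- option 1 (97/15 per unit): all 15 → value 97, running total 97.00
- option 2 (54/10 per unit): 3 of 10 → value 3×54/10 = 16.2000, running total 113.20
Total 113.20.

113.20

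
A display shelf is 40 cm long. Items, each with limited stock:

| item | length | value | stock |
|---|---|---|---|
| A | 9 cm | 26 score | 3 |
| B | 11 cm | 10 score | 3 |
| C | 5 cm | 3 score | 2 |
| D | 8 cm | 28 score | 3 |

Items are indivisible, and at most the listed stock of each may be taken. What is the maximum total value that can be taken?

113 score

Best selections within length 40 and stock limits:
- 1×A + 1×C + 3×D: length 38, value 113
- 2×A + 1×C + 2×D: length 39, value 111
- 1×A + 3×D: length 33, value 110
- 3×A + 1×C + 1×D: length 40, value 109
Best: 113 score.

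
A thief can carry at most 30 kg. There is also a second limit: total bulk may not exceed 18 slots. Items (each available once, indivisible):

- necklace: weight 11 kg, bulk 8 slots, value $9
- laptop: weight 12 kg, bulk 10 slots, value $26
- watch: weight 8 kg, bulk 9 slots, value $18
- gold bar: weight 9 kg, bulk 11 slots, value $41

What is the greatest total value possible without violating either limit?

Feasible sets respecting both limits:
- gold bar: weight 9, bulk 11, value 41
- necklace+laptop: weight 23, bulk 18, value 35
- necklace+watch: weight 19, bulk 17, value 27
- laptop: weight 12, bulk 10, value 26
Best: $41.

$41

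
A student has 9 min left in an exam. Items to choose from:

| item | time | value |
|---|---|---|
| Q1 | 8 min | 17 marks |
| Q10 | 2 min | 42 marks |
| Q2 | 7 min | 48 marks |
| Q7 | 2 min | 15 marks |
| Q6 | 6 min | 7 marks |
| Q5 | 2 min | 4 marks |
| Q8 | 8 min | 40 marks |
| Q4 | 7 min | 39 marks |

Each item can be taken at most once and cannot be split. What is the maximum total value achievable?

90 marks

This is a 0/1 knapsack; check combinations near the capacity.
- Q10+Q2: time 2+7=9, value 42+48=90
- Q10+Q4: time 2+7=9, value 42+39=81
- Q2+Q7: time 7+2=9, value 48+15=63
- Q10+Q7+Q5: time 2+2+2=6, value 42+15+4=61
- Q10+Q7: time 2+2=4, value 42+15=57
Best: 90 marks.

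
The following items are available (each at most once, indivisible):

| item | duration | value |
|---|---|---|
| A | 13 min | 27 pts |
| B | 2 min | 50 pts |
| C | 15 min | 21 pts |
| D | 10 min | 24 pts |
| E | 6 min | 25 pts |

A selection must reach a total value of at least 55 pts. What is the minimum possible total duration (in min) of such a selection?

Subsets with value ≥ 55, sorted by total duration:
- B+E: duration 8, value 75
- B+D: duration 12, value 74
- A+B: duration 15, value 77
Minimum duration: 8 min.

8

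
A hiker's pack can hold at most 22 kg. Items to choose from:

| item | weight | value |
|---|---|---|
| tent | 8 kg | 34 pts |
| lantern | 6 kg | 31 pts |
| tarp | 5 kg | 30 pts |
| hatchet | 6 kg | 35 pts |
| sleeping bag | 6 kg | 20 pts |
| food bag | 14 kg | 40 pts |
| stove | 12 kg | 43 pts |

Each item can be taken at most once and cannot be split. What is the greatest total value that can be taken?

100 pts

Check high-value combinations within 22 kg:
- tent+lantern+hatchet: weight 8+6+6=20, value 34+31+35=100
- tent+tarp+hatchet: weight 8+5+6=19, value 34+30+35=99
- lantern+tarp+hatchet: weight 6+5+6=17, value 31+30+35=96
- tent+lantern+tarp: weight 8+6+5=19, value 34+31+30=95
- tent+hatchet+sleeping bag: weight 8+6+6=20, value 34+35+20=89
Best: 100 pts.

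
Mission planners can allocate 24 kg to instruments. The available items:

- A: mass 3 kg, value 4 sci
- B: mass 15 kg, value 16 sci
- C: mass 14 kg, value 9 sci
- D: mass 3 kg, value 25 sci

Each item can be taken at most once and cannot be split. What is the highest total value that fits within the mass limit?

This is a 0/1 knapsack; check combinations near the capacity.
- A+B+D: mass 3+15+3=21, value 4+16+25=45
- B+D: mass 15+3=18, value 16+25=41
- A+C+D: mass 3+14+3=20, value 4+9+25=38
Best: 45 sci.

45 sci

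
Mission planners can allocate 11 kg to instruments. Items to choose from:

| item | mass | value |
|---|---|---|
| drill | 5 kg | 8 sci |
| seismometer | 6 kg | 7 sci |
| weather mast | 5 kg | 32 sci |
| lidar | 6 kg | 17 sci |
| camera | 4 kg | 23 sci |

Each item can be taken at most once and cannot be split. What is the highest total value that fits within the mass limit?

Check high-value combinations within 11 kg:
- weather mast+camera: mass 5+4=9, value 32+23=55
- weather mast+lidar: mass 5+6=11, value 32+17=49
- drill+weather mast: mass 5+5=10, value 8+32=40
Best: 55 sci.

55 sci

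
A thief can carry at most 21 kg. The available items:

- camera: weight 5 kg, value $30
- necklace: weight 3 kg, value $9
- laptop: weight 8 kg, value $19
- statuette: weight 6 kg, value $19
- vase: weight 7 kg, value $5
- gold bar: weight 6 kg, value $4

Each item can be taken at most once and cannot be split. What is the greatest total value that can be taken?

$68

This is a 0/1 knapsack; check combinations near the capacity.
- camera+laptop+statuette: weight 5+8+6=19, value 30+19+19=68
- camera+necklace+statuette+vase: weight 5+3+6+7=21, value 30+9+19+5=63
- camera+necklace+statuette+gold bar: weight 5+3+6+6=20, value 30+9+19+4=62
Best: $68.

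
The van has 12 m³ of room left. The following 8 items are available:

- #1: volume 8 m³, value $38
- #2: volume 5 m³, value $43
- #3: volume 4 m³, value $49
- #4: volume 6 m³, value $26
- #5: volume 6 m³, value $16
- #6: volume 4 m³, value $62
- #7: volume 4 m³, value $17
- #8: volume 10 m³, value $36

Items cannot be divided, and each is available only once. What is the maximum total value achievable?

Check high-value combinations within 12 m³:
- #3+#6+#7: volume 4+4+4=12, value 49+62+17=128
- #3+#6: volume 4+4=8, value 49+62=111
- #2+#6: volume 5+4=9, value 43+62=105
- #1+#6: volume 8+4=12, value 38+62=100
- #2+#3: volume 5+4=9, value 43+49=92
Best: $128.

$128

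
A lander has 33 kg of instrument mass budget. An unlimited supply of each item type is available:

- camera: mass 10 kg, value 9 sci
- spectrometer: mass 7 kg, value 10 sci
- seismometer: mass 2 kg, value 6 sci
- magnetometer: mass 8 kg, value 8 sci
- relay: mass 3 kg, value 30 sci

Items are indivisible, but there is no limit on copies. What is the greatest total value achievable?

Best value-per-unit is relay at 30/3, and filling with it alone uses mass 11×3=33. No mix of the others beats 11×30 = 330.

330 sci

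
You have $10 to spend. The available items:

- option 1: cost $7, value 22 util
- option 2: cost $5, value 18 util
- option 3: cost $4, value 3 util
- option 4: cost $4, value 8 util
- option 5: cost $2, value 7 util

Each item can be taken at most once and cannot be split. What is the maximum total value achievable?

Check high-value combinations within $10:
- option 1+option 5: cost 7+2=9, value 22+7=29
- option 2+option 4: cost 5+4=9, value 18+8=26
- option 2+option 5: cost 5+2=7, value 18+7=25
- option 1: cost 7, value 22
- option 2+option 3: cost 5+4=9, value 18+3=21
Best: 29 util.

29 util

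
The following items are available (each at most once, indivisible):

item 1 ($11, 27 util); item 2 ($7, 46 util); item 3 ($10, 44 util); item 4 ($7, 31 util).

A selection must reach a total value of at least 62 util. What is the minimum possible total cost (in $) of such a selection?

Subsets with value ≥ 62, sorted by total cost:
- item 2+item 4: cost 14, value 77
- item 2+item 3: cost 17, value 90
- item 3+item 4: cost 17, value 75
Minimum cost: 14 $.

14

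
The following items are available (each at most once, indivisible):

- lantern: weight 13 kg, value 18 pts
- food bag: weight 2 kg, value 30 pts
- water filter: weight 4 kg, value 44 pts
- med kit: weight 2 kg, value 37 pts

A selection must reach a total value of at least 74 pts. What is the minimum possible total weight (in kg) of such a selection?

6

Subsets with value ≥ 74, sorted by total weight:
- water filter+med kit: weight 6, value 81
- food bag+water filter: weight 6, value 74
Minimum weight: 6 kg.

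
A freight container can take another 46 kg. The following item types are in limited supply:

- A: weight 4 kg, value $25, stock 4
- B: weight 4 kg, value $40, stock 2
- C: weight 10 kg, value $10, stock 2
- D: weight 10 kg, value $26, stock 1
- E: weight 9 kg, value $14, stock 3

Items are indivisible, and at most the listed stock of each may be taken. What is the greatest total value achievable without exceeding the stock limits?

$220

Best selections within weight 46 and stock limits:
- 4×A + 2×B + 1×D + 1×E: weight 43, value 220
- 4×A + 2×B + 1×C + 1×D: weight 44, value 216
- 4×A + 2×B + 2×E: weight 42, value 208
- 4×A + 2×B + 1×D: weight 34, value 206
Best: $220.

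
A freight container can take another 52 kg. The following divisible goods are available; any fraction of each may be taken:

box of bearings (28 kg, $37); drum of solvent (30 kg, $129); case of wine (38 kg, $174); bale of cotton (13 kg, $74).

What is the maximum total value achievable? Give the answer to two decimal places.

252.30

Take in order of value per unit:
- bale of cotton (74/13 per unit): all 13 → value 74, running total 74.00
- case of wine (174/38 per unit): all 38 → value 174, running total 248.00
- drum of solvent (129/30 per unit): 1 of 30 → value 1×129/30 = 4.3000, running total 252.30
Total 252.30.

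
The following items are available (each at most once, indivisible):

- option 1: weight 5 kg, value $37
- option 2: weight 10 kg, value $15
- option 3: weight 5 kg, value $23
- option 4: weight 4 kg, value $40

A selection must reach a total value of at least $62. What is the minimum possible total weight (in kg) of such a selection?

9

Subsets with value ≥ 62, sorted by total weight:
- option 1+option 4: weight 9, value 77
- option 3+option 4: weight 9, value 63
- option 1+option 3+option 4: weight 14, value 100
Minimum weight: 9 kg.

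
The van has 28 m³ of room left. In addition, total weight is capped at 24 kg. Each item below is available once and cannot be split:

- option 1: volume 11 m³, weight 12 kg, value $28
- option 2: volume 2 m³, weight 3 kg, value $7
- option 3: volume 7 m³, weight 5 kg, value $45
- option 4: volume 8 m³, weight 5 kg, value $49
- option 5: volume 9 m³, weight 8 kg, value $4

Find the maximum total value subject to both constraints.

$122

Feasible sets respecting both limits:
- option 1+option 3+option 4: volume 26, weight 22, value 122
- option 2+option 3+option 4+option 5: volume 26, weight 21, value 105
- option 2+option 3+option 4: volume 17, weight 13, value 101
- option 3+option 4+option 5: volume 24, weight 18, value 98
Best: $122.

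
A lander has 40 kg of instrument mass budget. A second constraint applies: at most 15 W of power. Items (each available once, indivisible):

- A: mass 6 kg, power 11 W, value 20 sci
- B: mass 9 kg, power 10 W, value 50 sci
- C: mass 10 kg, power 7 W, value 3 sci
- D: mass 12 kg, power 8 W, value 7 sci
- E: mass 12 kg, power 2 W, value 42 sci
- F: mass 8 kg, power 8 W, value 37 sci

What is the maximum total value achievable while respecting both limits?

Feasible sets respecting both limits:
- B+E: mass 21, power 12, value 92
- E+F: mass 20, power 10, value 79
- A+E: mass 18, power 13, value 62
Best: 92 sci.

92 sci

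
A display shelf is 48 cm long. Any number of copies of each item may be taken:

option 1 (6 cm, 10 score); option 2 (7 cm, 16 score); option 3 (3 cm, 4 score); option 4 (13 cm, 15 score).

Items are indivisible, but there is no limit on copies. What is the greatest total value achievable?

Best value-per-unit is option 2 at 16/7; filling with it alone gives 6×16 = 96.
Optimal mix: 1×option 1 + 6×option 2 → length 48, value 106.

106 score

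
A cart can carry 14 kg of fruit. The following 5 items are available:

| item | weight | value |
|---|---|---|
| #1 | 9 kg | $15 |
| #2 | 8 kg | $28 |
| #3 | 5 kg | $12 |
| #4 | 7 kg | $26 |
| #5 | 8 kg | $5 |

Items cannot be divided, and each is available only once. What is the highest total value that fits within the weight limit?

$40

This is a 0/1 knapsack; check combinations near the capacity.
- #2+#3: weight 8+5=13, value 28+12=40
- #3+#4: weight 5+7=12, value 12+26=38
- #2: weight 8, value 28
Best: $40.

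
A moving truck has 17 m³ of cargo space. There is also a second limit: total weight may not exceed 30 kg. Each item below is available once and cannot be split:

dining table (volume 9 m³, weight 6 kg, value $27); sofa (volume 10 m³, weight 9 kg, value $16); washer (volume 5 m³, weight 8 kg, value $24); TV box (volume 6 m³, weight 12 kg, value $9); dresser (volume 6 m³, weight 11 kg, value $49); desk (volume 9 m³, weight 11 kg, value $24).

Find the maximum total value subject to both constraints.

Feasible sets respecting both limits:
- dining table+dresser: volume 15, weight 17, value 76
- washer+dresser: volume 11, weight 19, value 73
- dresser+desk: volume 15, weight 22, value 73
Best: $76.

$76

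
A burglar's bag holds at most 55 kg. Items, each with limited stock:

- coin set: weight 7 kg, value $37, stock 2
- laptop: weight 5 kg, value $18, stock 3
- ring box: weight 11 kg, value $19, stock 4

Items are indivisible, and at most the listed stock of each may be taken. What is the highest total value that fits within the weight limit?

Best selections within weight 55 and stock limits:
- 2×coin set + 3×laptop + 2×ring box: weight 51, value 166
- 2×coin set + 1×laptop + 3×ring box: weight 52, value 149
Best: $166.

$166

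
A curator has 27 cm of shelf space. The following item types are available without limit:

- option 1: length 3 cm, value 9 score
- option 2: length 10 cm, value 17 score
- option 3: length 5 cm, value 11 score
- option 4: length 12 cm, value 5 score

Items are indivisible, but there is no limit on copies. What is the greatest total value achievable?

Best value-per-unit is option 1 at 9/3, and filling with it alone uses length 9×3=27. No mix of the others beats 9×9 = 81.

81 score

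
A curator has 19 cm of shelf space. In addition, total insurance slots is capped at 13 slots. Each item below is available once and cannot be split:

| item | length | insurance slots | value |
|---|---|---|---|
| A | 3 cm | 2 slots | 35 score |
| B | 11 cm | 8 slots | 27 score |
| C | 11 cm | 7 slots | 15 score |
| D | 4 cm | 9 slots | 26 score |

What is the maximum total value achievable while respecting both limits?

Feasible sets respecting both limits:
- A+B: length 14, insurance slots 10, value 62
- A+D: length 7, insurance slots 11, value 61
- A+C: length 14, insurance slots 9, value 50
- A: length 3, insurance slots 2, value 35
Best: 62 score.

62 score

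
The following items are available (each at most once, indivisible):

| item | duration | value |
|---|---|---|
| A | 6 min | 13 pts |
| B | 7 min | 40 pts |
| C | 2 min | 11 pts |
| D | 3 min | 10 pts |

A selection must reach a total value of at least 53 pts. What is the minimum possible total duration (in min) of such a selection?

Subsets with value ≥ 53, sorted by total duration:
- B+C+D: duration 12, value 61
- A+B: duration 13, value 53
Minimum duration: 12 min.

12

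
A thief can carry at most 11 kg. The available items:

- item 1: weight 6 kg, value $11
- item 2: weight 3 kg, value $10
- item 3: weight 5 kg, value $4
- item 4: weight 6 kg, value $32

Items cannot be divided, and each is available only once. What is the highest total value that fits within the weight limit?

This is a 0/1 knapsack; check combinations near the capacity.
- item 2+item 4: weight 3+6=9, value 10+32=42
- item 3+item 4: weight 5+6=11, value 4+32=36
- item 4: weight 6, value 32
Best: $42.

$42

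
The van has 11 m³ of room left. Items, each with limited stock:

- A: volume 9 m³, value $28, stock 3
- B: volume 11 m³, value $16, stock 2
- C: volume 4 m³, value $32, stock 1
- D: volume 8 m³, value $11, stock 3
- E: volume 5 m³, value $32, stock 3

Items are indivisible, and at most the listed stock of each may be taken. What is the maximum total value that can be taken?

$64

Top feasible selections:
- 1×C + 1×E: volume 9, value 64
- 2×E: volume 10, value 64
- 1×C: volume 4, value 32
Best: $64.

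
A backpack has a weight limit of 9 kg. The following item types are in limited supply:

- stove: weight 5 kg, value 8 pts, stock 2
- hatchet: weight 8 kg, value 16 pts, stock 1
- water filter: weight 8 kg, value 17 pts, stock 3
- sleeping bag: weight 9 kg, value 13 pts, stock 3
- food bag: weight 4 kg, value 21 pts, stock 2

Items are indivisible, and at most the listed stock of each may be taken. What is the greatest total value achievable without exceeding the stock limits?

42 pts

Top feasible selections:
- 2×food bag: weight 8, value 42
- 1×stove + 1×food bag: weight 9, value 29
- 1×food bag: weight 4, value 21
Best: 42 pts.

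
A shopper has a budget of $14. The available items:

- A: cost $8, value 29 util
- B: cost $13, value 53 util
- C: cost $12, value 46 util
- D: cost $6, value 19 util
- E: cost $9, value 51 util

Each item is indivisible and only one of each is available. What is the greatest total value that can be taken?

53 util

Check high-value combinations within $14:
- B: cost 13, value 53
- E: cost 9, value 51
- A+D: cost 8+6=14, value 29+19=48
- C: cost 12, value 46
Best: 53 util.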